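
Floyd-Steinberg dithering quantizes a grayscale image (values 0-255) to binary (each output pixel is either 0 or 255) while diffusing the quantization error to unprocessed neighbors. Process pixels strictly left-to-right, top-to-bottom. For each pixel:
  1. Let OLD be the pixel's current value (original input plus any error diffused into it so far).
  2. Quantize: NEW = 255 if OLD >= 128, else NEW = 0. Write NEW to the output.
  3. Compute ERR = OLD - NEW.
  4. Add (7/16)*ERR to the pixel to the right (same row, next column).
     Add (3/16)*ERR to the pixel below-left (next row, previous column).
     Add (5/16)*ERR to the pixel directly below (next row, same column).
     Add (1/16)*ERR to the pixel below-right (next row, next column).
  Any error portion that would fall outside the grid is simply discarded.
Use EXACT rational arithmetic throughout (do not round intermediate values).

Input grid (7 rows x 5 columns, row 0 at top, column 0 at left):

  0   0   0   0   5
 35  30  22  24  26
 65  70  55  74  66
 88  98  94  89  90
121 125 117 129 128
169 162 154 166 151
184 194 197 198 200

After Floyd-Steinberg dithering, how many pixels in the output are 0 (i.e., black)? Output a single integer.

(0,0): OLD=0 → NEW=0, ERR=0
(0,1): OLD=0 → NEW=0, ERR=0
(0,2): OLD=0 → NEW=0, ERR=0
(0,3): OLD=0 → NEW=0, ERR=0
(0,4): OLD=5 → NEW=0, ERR=5
(1,0): OLD=35 → NEW=0, ERR=35
(1,1): OLD=725/16 → NEW=0, ERR=725/16
(1,2): OLD=10707/256 → NEW=0, ERR=10707/256
(1,3): OLD=177093/4096 → NEW=0, ERR=177093/4096
(1,4): OLD=3045987/65536 → NEW=0, ERR=3045987/65536
(2,0): OLD=21615/256 → NEW=0, ERR=21615/256
(2,1): OLD=268553/2048 → NEW=255, ERR=-253687/2048
(2,2): OLD=1626301/65536 → NEW=0, ERR=1626301/65536
(2,3): OLD=28756281/262144 → NEW=0, ERR=28756281/262144
(2,4): OLD=550371723/4194304 → NEW=255, ERR=-519175797/4194304
(3,0): OLD=2987123/32768 → NEW=0, ERR=2987123/32768
(3,1): OLD=114402593/1048576 → NEW=0, ERR=114402593/1048576
(3,2): OLD=2723168163/16777216 → NEW=255, ERR=-1555021917/16777216
(3,3): OLD=16393835577/268435456 → NEW=0, ERR=16393835577/268435456
(3,4): OLD=364614082383/4294967296 → NEW=0, ERR=364614082383/4294967296
(4,0): OLD=2851190595/16777216 → NEW=255, ERR=-1426999485/16777216
(4,1): OLD=14790992135/134217728 → NEW=0, ERR=14790992135/134217728
(4,2): OLD=663651880701/4294967296 → NEW=255, ERR=-431564779779/4294967296
(4,3): OLD=981390315381/8589934592 → NEW=0, ERR=981390315381/8589934592
(4,4): OLD=28632661814377/137438953472 → NEW=255, ERR=-6414271320983/137438953472
(5,0): OLD=350217733517/2147483648 → NEW=255, ERR=-197390596723/2147483648
(5,1): OLD=9075639411213/68719476736 → NEW=255, ERR=-8447827156467/68719476736
(5,2): OLD=106791173742179/1099511627776 → NEW=0, ERR=106791173742179/1099511627776
(5,3): OLD=4031507806085133/17592186044416 → NEW=255, ERR=-454499635240947/17592186044416
(5,4): OLD=37225977757093595/281474976710656 → NEW=255, ERR=-34550141304123685/281474976710656
(6,0): OLD=145384162565703/1099511627776 → NEW=255, ERR=-134991302517177/1099511627776
(6,1): OLD=1005714169091733/8796093022208 → NEW=0, ERR=1005714169091733/8796093022208
(6,2): OLD=74547720020879421/281474976710656 → NEW=255, ERR=2771600959662141/281474976710656
(6,3): OLD=199610519670836051/1125899906842624 → NEW=255, ERR=-87493956574033069/1125899906842624
(6,4): OLD=2270331203140271009/18014398509481984 → NEW=0, ERR=2270331203140271009/18014398509481984
Output grid:
  Row 0: .....  (5 black, running=5)
  Row 1: .....  (5 black, running=10)
  Row 2: .#..#  (3 black, running=13)
  Row 3: ..#..  (4 black, running=17)
  Row 4: #.#.#  (2 black, running=19)
  Row 5: ##.##  (1 black, running=20)
  Row 6: #.##.  (2 black, running=22)

Answer: 22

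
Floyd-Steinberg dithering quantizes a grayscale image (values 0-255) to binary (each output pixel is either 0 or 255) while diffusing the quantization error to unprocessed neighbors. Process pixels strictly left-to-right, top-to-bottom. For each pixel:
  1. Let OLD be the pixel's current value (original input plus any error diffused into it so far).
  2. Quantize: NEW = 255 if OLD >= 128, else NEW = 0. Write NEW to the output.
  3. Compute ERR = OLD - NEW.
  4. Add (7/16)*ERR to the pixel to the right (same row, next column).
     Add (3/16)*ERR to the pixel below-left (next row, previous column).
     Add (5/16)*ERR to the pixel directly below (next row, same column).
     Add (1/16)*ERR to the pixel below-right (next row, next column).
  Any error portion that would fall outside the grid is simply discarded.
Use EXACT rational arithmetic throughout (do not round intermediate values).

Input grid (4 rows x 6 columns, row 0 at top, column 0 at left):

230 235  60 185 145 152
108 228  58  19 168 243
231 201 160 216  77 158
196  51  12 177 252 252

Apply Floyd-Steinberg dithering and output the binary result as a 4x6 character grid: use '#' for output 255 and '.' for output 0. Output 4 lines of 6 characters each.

Answer: ##.#.#
.#..##
####.#
#..###

Derivation:
(0,0): OLD=230 → NEW=255, ERR=-25
(0,1): OLD=3585/16 → NEW=255, ERR=-495/16
(0,2): OLD=11895/256 → NEW=0, ERR=11895/256
(0,3): OLD=841025/4096 → NEW=255, ERR=-203455/4096
(0,4): OLD=8078535/65536 → NEW=0, ERR=8078535/65536
(0,5): OLD=215933297/1048576 → NEW=255, ERR=-51453583/1048576
(1,0): OLD=24163/256 → NEW=0, ERR=24163/256
(1,1): OLD=546357/2048 → NEW=255, ERR=24117/2048
(1,2): OLD=4353241/65536 → NEW=0, ERR=4353241/65536
(1,3): OLD=15349989/262144 → NEW=0, ERR=15349989/262144
(1,4): OLD=3688209551/16777216 → NEW=255, ERR=-589980529/16777216
(1,5): OLD=59051770425/268435456 → NEW=255, ERR=-9399270855/268435456
(2,0): OLD=8608279/32768 → NEW=255, ERR=252439/32768
(2,1): OLD=237402093/1048576 → NEW=255, ERR=-29984787/1048576
(2,2): OLD=3019268103/16777216 → NEW=255, ERR=-1258921977/16777216
(2,3): OLD=26713044623/134217728 → NEW=255, ERR=-7512476017/134217728
(2,4): OLD=165859951405/4294967296 → NEW=0, ERR=165859951405/4294967296
(2,5): OLD=11115720300299/68719476736 → NEW=255, ERR=-6407746267381/68719476736
(3,0): OLD=3238770215/16777216 → NEW=255, ERR=-1039419865/16777216
(3,1): OLD=183984539/134217728 → NEW=0, ERR=183984539/134217728
(3,2): OLD=-24837332159/1073741824 → NEW=0, ERR=-24837332159/1073741824
(3,3): OLD=10441201747203/68719476736 → NEW=255, ERR=-7082264820477/68719476736
(3,4): OLD=108850123022883/549755813888 → NEW=255, ERR=-31337609518557/549755813888
(3,5): OLD=1762172398051117/8796093022208 → NEW=255, ERR=-480831322611923/8796093022208
Row 0: ##.#.#
Row 1: .#..##
Row 2: ####.#
Row 3: #..###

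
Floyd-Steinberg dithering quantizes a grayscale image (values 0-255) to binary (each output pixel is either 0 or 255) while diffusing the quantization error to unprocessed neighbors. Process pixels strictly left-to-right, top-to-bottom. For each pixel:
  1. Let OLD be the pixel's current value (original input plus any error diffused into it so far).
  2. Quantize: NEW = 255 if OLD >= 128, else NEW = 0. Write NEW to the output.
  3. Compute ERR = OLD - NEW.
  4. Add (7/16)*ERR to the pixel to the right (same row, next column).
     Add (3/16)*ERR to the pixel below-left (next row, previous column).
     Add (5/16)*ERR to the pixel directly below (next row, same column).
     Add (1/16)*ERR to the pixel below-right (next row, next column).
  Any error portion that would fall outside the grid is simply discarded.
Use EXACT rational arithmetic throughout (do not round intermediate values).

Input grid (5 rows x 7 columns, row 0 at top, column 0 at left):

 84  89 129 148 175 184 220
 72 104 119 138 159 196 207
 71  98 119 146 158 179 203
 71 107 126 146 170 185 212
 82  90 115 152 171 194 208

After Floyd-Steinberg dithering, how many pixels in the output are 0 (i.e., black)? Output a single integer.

Answer: 15

Derivation:
(0,0): OLD=84 → NEW=0, ERR=84
(0,1): OLD=503/4 → NEW=0, ERR=503/4
(0,2): OLD=11777/64 → NEW=255, ERR=-4543/64
(0,3): OLD=119751/1024 → NEW=0, ERR=119751/1024
(0,4): OLD=3705457/16384 → NEW=255, ERR=-472463/16384
(0,5): OLD=44927255/262144 → NEW=255, ERR=-21919465/262144
(0,6): OLD=769310625/4194304 → NEW=255, ERR=-300236895/4194304
(1,0): OLD=7797/64 → NEW=0, ERR=7797/64
(1,1): OLD=96531/512 → NEW=255, ERR=-34029/512
(1,2): OLD=1597871/16384 → NEW=0, ERR=1597871/16384
(1,3): OLD=13590163/65536 → NEW=255, ERR=-3121517/65536
(1,4): OLD=506592681/4194304 → NEW=0, ERR=506592681/4194304
(1,5): OLD=6962133849/33554432 → NEW=255, ERR=-1594246311/33554432
(1,6): OLD=85157387287/536870912 → NEW=255, ERR=-51744695273/536870912
(2,0): OLD=791425/8192 → NEW=0, ERR=791425/8192
(2,1): OLD=38115067/262144 → NEW=255, ERR=-28731653/262144
(2,2): OLD=370949233/4194304 → NEW=0, ERR=370949233/4194304
(2,3): OLD=6662243177/33554432 → NEW=255, ERR=-1894136983/33554432
(2,4): OLD=42724698409/268435456 → NEW=255, ERR=-25726342871/268435456
(2,5): OLD=959499564243/8589934592 → NEW=0, ERR=959499564243/8589934592
(2,6): OLD=30068901827061/137438953472 → NEW=255, ERR=-4978031308299/137438953472
(3,0): OLD=338228625/4194304 → NEW=0, ERR=338228625/4194304
(3,1): OLD=4383886941/33554432 → NEW=255, ERR=-4172493219/33554432
(3,2): OLD=21958094583/268435456 → NEW=0, ERR=21958094583/268435456
(3,3): OLD=162892032569/1073741824 → NEW=255, ERR=-110912132551/1073741824
(3,4): OLD=15430927433105/137438953472 → NEW=0, ERR=15430927433105/137438953472
(3,5): OLD=281744888986723/1099511627776 → NEW=255, ERR=1369423903843/1099511627776
(3,6): OLD=3662824100634237/17592186044416 → NEW=255, ERR=-823183340691843/17592186044416
(4,0): OLD=45035080127/536870912 → NEW=0, ERR=45035080127/536870912
(4,1): OLD=929582048147/8589934592 → NEW=0, ERR=929582048147/8589934592
(4,2): OLD=22095799674301/137438953472 → NEW=255, ERR=-12951133461059/137438953472
(4,3): OLD=115072581254831/1099511627776 → NEW=0, ERR=115072581254831/1099511627776
(4,4): OLD=2160771613841229/8796093022208 → NEW=255, ERR=-82232106821811/8796093022208
(4,5): OLD=53070058588031261/281474976710656 → NEW=255, ERR=-18706060473186019/281474976710656
(4,6): OLD=740302204444797403/4503599627370496 → NEW=255, ERR=-408115700534679077/4503599627370496
Output grid:
  Row 0: ..#.###  (3 black, running=3)
  Row 1: .#.#.##  (3 black, running=6)
  Row 2: .#.##.#  (3 black, running=9)
  Row 3: .#.#.##  (3 black, running=12)
  Row 4: ..#.###  (3 black, running=15)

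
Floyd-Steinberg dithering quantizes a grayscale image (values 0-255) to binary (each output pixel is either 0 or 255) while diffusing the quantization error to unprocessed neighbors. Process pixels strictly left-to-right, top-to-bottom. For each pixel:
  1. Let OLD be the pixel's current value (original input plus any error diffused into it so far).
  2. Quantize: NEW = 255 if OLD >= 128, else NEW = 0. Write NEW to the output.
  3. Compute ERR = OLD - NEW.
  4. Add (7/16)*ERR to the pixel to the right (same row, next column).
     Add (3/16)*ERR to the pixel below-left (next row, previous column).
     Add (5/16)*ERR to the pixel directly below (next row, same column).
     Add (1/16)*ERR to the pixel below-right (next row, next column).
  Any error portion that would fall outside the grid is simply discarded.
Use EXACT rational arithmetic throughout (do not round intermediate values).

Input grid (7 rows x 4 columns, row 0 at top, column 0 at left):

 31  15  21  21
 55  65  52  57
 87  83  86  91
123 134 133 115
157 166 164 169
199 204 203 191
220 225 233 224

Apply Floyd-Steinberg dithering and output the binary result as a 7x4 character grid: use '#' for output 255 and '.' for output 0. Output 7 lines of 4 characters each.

Answer: ....
....
#.#.
.#.#
###.
#.##
####

Derivation:
(0,0): OLD=31 → NEW=0, ERR=31
(0,1): OLD=457/16 → NEW=0, ERR=457/16
(0,2): OLD=8575/256 → NEW=0, ERR=8575/256
(0,3): OLD=146041/4096 → NEW=0, ERR=146041/4096
(1,0): OLD=17931/256 → NEW=0, ERR=17931/256
(1,1): OLD=230989/2048 → NEW=0, ERR=230989/2048
(1,2): OLD=7882833/65536 → NEW=0, ERR=7882833/65536
(1,3): OLD=128827143/1048576 → NEW=0, ERR=128827143/1048576
(2,0): OLD=4261023/32768 → NEW=255, ERR=-4094817/32768
(2,1): OLD=94901445/1048576 → NEW=0, ERR=94901445/1048576
(2,2): OLD=405315641/2097152 → NEW=255, ERR=-129458119/2097152
(2,3): OLD=3687768565/33554432 → NEW=0, ERR=3687768565/33554432
(3,0): OLD=1693131183/16777216 → NEW=0, ERR=1693131183/16777216
(3,1): OLD=50210843825/268435456 → NEW=255, ERR=-18240197455/268435456
(3,2): OLD=473497287503/4294967296 → NEW=0, ERR=473497287503/4294967296
(3,3): OLD=13312262491049/68719476736 → NEW=255, ERR=-4211204076631/68719476736
(4,0): OLD=755039767747/4294967296 → NEW=255, ERR=-340176892733/4294967296
(4,1): OLD=4710456269001/34359738368 → NEW=255, ERR=-4051277014839/34359738368
(4,2): OLD=144178708969385/1099511627776 → NEW=255, ERR=-136196756113495/1099511627776
(4,3): OLD=1804021128182127/17592186044416 → NEW=0, ERR=1804021128182127/17592186044416
(5,0): OLD=83640500209875/549755813888 → NEW=255, ERR=-56547232331565/549755813888
(5,1): OLD=1653264825164581/17592186044416 → NEW=0, ERR=1653264825164581/17592186044416
(5,2): OLD=1911073222258889/8796093022208 → NEW=255, ERR=-331930498404151/8796093022208
(5,3): OLD=55955651117171897/281474976710656 → NEW=255, ERR=-15820467944045383/281474976710656
(6,0): OLD=57836732178787663/281474976710656 → NEW=255, ERR=-13939386882429617/281474976710656
(6,1): OLD=987177883193960985/4503599627370496 → NEW=255, ERR=-161240021785515495/4503599627370496
(6,2): OLD=14474850516351928415/72057594037927936 → NEW=255, ERR=-3899835963319695265/72057594037927936
(6,3): OLD=207986191677390960537/1152921504606846976 → NEW=255, ERR=-86008791997355018343/1152921504606846976
Row 0: ....
Row 1: ....
Row 2: #.#.
Row 3: .#.#
Row 4: ###.
Row 5: #.##
Row 6: ####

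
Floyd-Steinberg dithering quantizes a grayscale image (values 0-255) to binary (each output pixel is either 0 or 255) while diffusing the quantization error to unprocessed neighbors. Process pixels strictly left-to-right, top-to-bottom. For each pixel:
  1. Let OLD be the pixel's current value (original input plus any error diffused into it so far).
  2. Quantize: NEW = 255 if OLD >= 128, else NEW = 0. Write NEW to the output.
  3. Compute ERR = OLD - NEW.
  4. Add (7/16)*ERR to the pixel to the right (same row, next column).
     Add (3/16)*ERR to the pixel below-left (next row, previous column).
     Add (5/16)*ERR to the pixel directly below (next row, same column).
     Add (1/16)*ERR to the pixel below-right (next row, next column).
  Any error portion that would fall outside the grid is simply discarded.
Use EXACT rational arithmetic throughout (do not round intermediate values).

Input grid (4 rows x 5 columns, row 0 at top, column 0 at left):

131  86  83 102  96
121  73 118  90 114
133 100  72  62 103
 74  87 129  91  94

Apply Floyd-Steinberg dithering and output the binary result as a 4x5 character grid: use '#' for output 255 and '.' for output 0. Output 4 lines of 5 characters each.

(0,0): OLD=131 → NEW=255, ERR=-124
(0,1): OLD=127/4 → NEW=0, ERR=127/4
(0,2): OLD=6201/64 → NEW=0, ERR=6201/64
(0,3): OLD=147855/1024 → NEW=255, ERR=-113265/1024
(0,4): OLD=780009/16384 → NEW=0, ERR=780009/16384
(1,0): OLD=5645/64 → NEW=0, ERR=5645/64
(1,1): OLD=67547/512 → NEW=255, ERR=-63013/512
(1,2): OLD=1239927/16384 → NEW=0, ERR=1239927/16384
(1,3): OLD=6784683/65536 → NEW=0, ERR=6784683/65536
(1,4): OLD=175381665/1048576 → NEW=255, ERR=-92005215/1048576
(2,0): OLD=1126297/8192 → NEW=255, ERR=-962663/8192
(2,1): OLD=7819939/262144 → NEW=0, ERR=7819939/262144
(2,2): OLD=505077161/4194304 → NEW=0, ERR=505077161/4194304
(2,3): OLD=9080746987/67108864 → NEW=255, ERR=-8032013333/67108864
(2,4): OLD=31877161133/1073741824 → NEW=0, ERR=31877161133/1073741824
(3,0): OLD=179812233/4194304 → NEW=0, ERR=179812233/4194304
(3,1): OLD=4372549973/33554432 → NEW=255, ERR=-4183830187/33554432
(3,2): OLD=98251109943/1073741824 → NEW=0, ERR=98251109943/1073741824
(3,3): OLD=229187004415/2147483648 → NEW=0, ERR=229187004415/2147483648
(3,4): OLD=4895871622171/34359738368 → NEW=255, ERR=-3865861661669/34359738368
Row 0: #..#.
Row 1: .#..#
Row 2: #..#.
Row 3: .#..#

Answer: #..#.
.#..#
#..#.
.#..#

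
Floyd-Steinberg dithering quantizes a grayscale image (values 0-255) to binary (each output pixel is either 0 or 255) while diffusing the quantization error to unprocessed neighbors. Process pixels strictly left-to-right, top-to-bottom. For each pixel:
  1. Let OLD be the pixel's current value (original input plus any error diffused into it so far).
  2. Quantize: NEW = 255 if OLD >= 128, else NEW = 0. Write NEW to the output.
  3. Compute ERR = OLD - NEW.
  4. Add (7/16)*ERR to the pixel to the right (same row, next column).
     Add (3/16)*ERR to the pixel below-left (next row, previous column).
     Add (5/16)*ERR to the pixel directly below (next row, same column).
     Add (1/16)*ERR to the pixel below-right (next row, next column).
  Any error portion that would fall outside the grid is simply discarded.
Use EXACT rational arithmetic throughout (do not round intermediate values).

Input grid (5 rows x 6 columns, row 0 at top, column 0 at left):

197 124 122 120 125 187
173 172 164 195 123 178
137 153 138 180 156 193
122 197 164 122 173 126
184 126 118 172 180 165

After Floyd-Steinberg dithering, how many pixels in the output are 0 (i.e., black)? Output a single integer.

Answer: 11

Derivation:
(0,0): OLD=197 → NEW=255, ERR=-58
(0,1): OLD=789/8 → NEW=0, ERR=789/8
(0,2): OLD=21139/128 → NEW=255, ERR=-11501/128
(0,3): OLD=165253/2048 → NEW=0, ERR=165253/2048
(0,4): OLD=5252771/32768 → NEW=255, ERR=-3103069/32768
(0,5): OLD=76320373/524288 → NEW=255, ERR=-57373067/524288
(1,0): OLD=22191/128 → NEW=255, ERR=-10449/128
(1,1): OLD=150153/1024 → NEW=255, ERR=-110967/1024
(1,2): OLD=3598077/32768 → NEW=0, ERR=3598077/32768
(1,3): OLD=32097369/131072 → NEW=255, ERR=-1325991/131072
(1,4): OLD=616611083/8388608 → NEW=0, ERR=616611083/8388608
(1,5): OLD=22822802141/134217728 → NEW=255, ERR=-11402718499/134217728
(2,0): OLD=1493747/16384 → NEW=0, ERR=1493747/16384
(2,1): OLD=91493089/524288 → NEW=255, ERR=-42200351/524288
(2,2): OLD=1077344611/8388608 → NEW=255, ERR=-1061750429/8388608
(2,3): OLD=9536780939/67108864 → NEW=255, ERR=-7575979381/67108864
(2,4): OLD=242706654113/2147483648 → NEW=0, ERR=242706654113/2147483648
(2,5): OLD=7576011041143/34359738368 → NEW=255, ERR=-1185722242697/34359738368
(3,0): OLD=1135808643/8388608 → NEW=255, ERR=-1003286397/8388608
(3,1): OLD=6810703367/67108864 → NEW=0, ERR=6810703367/67108864
(3,2): OLD=76584491237/536870912 → NEW=255, ERR=-60317591323/536870912
(3,3): OLD=1747150675407/34359738368 → NEW=0, ERR=1747150675407/34359738368
(3,4): OLD=59659137344175/274877906944 → NEW=255, ERR=-10434728926545/274877906944
(3,5): OLD=464748319931873/4398046511104 → NEW=0, ERR=464748319931873/4398046511104
(4,0): OLD=177869149837/1073741824 → NEW=255, ERR=-95935015283/1073741824
(4,1): OLD=1547648472809/17179869184 → NEW=0, ERR=1547648472809/17179869184
(4,2): OLD=75965167584875/549755813888 → NEW=255, ERR=-64222564956565/549755813888
(4,3): OLD=1078768512082359/8796093022208 → NEW=0, ERR=1078768512082359/8796093022208
(4,4): OLD=34450331352783783/140737488355328 → NEW=255, ERR=-1437728177824857/140737488355328
(4,5): OLD=430500021992000561/2251799813685248 → NEW=255, ERR=-143708930497737679/2251799813685248
Output grid:
  Row 0: #.#.##  (2 black, running=2)
  Row 1: ##.#.#  (2 black, running=4)
  Row 2: .###.#  (2 black, running=6)
  Row 3: #.#.#.  (3 black, running=9)
  Row 4: #.#.##  (2 black, running=11)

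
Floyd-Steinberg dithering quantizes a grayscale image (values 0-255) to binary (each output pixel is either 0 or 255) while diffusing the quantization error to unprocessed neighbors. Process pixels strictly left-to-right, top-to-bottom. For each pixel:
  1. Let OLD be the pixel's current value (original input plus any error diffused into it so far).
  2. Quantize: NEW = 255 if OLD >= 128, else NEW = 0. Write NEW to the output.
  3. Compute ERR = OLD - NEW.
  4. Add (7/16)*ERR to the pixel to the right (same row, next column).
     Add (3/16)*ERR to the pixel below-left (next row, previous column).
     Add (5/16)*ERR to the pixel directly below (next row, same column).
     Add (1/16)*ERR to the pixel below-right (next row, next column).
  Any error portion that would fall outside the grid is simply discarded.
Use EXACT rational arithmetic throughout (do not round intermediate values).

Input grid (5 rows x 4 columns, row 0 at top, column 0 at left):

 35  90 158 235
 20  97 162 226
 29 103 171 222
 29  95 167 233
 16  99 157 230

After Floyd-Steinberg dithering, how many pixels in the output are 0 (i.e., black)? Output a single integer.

Answer: 10

Derivation:
(0,0): OLD=35 → NEW=0, ERR=35
(0,1): OLD=1685/16 → NEW=0, ERR=1685/16
(0,2): OLD=52243/256 → NEW=255, ERR=-13037/256
(0,3): OLD=871301/4096 → NEW=255, ERR=-173179/4096
(1,0): OLD=12975/256 → NEW=0, ERR=12975/256
(1,1): OLD=296393/2048 → NEW=255, ERR=-225847/2048
(1,2): OLD=6323837/65536 → NEW=0, ERR=6323837/65536
(1,3): OLD=264053243/1048576 → NEW=255, ERR=-3333637/1048576
(2,0): OLD=791731/32768 → NEW=0, ERR=791731/32768
(2,1): OLD=105245153/1048576 → NEW=0, ERR=105245153/1048576
(2,2): OLD=498236549/2097152 → NEW=255, ERR=-36537211/2097152
(2,3): OLD=7362349841/33554432 → NEW=255, ERR=-1194030319/33554432
(3,0): OLD=928951683/16777216 → NEW=0, ERR=928951683/16777216
(3,1): OLD=39952115549/268435456 → NEW=255, ERR=-28498925731/268435456
(3,2): OLD=492669274787/4294967296 → NEW=0, ERR=492669274787/4294967296
(3,3): OLD=18621315390709/68719476736 → NEW=255, ERR=1097848823029/68719476736
(4,0): OLD=57538834183/4294967296 → NEW=0, ERR=57538834183/4294967296
(4,1): OLD=3320952716437/34359738368 → NEW=0, ERR=3320952716437/34359738368
(4,2): OLD=254528027055861/1099511627776 → NEW=255, ERR=-25847438027019/1099511627776
(4,3): OLD=4079221964214339/17592186044416 → NEW=255, ERR=-406785477111741/17592186044416
Output grid:
  Row 0: ..##  (2 black, running=2)
  Row 1: .#.#  (2 black, running=4)
  Row 2: ..##  (2 black, running=6)
  Row 3: .#.#  (2 black, running=8)
  Row 4: ..##  (2 black, running=10)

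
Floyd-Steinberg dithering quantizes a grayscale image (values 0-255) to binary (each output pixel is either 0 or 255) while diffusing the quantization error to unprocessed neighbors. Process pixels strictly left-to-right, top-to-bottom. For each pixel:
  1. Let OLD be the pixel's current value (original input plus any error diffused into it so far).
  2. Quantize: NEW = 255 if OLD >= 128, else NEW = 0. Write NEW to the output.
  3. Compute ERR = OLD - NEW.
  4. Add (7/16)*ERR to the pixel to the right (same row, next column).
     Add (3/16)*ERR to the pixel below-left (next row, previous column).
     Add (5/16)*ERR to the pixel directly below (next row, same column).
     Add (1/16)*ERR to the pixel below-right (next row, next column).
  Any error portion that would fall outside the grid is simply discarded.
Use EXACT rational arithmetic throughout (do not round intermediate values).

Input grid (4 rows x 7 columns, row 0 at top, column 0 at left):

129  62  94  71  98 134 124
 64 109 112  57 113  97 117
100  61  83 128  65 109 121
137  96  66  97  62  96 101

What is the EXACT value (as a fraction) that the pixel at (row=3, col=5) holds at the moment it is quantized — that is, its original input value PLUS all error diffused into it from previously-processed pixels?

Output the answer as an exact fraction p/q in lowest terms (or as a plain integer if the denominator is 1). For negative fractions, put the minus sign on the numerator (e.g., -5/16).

(0,0): OLD=129 → NEW=255, ERR=-126
(0,1): OLD=55/8 → NEW=0, ERR=55/8
(0,2): OLD=12417/128 → NEW=0, ERR=12417/128
(0,3): OLD=232327/2048 → NEW=0, ERR=232327/2048
(0,4): OLD=4837553/32768 → NEW=255, ERR=-3518287/32768
(0,5): OLD=45626583/524288 → NEW=0, ERR=45626583/524288
(0,6): OLD=1359573473/8388608 → NEW=255, ERR=-779521567/8388608
(1,0): OLD=3317/128 → NEW=0, ERR=3317/128
(1,1): OLD=135987/1024 → NEW=255, ERR=-125133/1024
(1,2): OLD=3622575/32768 → NEW=0, ERR=3622575/32768
(1,3): OLD=16613123/131072 → NEW=0, ERR=16613123/131072
(1,4): OLD=1327972649/8388608 → NEW=255, ERR=-811122391/8388608
(1,5): OLD=3876071673/67108864 → NEW=0, ERR=3876071673/67108864
(1,6): OLD=127419635063/1073741824 → NEW=0, ERR=127419635063/1073741824
(2,0): OLD=1395681/16384 → NEW=0, ERR=1395681/16384
(2,1): OLD=43216699/524288 → NEW=0, ERR=43216699/524288
(2,2): OLD=1423866737/8388608 → NEW=255, ERR=-715228303/8388608
(2,3): OLD=7991741225/67108864 → NEW=0, ERR=7991741225/67108864
(2,4): OLD=56712322745/536870912 → NEW=0, ERR=56712322745/536870912
(2,5): OLD=3255099232467/17179869184 → NEW=255, ERR=-1125767409453/17179869184
(2,6): OLD=36565700027381/274877906944 → NEW=255, ERR=-33528166243339/274877906944
(3,0): OLD=1502198353/8388608 → NEW=255, ERR=-636896687/8388608
(3,1): OLD=5226432381/67108864 → NEW=0, ERR=5226432381/67108864
(3,2): OLD=54174908039/536870912 → NEW=0, ERR=54174908039/536870912
(3,3): OLD=414120004385/2147483648 → NEW=255, ERR=-133488325855/2147483648
(3,4): OLD=17309639147089/274877906944 → NEW=0, ERR=17309639147089/274877906944
(3,5): OLD=190885378427395/2199023255552 → NEW=0, ERR=190885378427395/2199023255552
Target (3,5): original=96, with diffused error = 190885378427395/2199023255552

Answer: 190885378427395/2199023255552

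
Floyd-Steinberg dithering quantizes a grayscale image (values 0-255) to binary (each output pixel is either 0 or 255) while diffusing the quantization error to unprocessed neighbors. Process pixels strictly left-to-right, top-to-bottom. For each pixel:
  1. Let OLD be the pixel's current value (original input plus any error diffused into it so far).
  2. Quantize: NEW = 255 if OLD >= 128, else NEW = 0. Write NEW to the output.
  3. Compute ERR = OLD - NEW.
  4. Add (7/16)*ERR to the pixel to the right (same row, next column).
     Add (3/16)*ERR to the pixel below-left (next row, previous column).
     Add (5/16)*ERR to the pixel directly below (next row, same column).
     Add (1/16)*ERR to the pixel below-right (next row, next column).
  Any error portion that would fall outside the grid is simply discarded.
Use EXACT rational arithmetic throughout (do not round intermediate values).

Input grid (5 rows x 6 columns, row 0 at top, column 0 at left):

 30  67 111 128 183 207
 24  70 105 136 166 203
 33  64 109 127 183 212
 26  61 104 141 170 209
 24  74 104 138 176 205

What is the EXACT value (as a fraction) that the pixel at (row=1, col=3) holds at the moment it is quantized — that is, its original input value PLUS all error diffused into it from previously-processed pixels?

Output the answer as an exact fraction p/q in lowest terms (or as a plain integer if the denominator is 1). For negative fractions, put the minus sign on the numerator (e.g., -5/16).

Answer: 12365365/131072

Derivation:
(0,0): OLD=30 → NEW=0, ERR=30
(0,1): OLD=641/8 → NEW=0, ERR=641/8
(0,2): OLD=18695/128 → NEW=255, ERR=-13945/128
(0,3): OLD=164529/2048 → NEW=0, ERR=164529/2048
(0,4): OLD=7148247/32768 → NEW=255, ERR=-1207593/32768
(0,5): OLD=100074465/524288 → NEW=255, ERR=-33618975/524288
(1,0): OLD=6195/128 → NEW=0, ERR=6195/128
(1,1): OLD=100005/1024 → NEW=0, ERR=100005/1024
(1,2): OLD=4382793/32768 → NEW=255, ERR=-3973047/32768
(1,3): OLD=12365365/131072 → NEW=0, ERR=12365365/131072
Target (1,3): original=136, with diffused error = 12365365/131072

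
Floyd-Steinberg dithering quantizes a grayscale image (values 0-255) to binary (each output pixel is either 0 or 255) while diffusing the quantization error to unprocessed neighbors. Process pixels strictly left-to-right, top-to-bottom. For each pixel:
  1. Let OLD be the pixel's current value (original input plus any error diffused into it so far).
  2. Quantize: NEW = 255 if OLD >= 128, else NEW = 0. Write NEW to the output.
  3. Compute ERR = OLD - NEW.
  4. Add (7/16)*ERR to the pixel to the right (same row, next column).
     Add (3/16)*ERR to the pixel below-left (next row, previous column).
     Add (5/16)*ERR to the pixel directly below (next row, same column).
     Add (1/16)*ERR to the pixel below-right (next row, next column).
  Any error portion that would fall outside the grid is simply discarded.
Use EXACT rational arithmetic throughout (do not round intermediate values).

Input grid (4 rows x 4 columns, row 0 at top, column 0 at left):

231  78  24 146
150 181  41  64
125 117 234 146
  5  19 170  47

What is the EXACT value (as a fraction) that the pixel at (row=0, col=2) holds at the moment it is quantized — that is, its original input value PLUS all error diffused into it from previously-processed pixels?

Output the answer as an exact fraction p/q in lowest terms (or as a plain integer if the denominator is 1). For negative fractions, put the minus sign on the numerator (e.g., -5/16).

(0,0): OLD=231 → NEW=255, ERR=-24
(0,1): OLD=135/2 → NEW=0, ERR=135/2
(0,2): OLD=1713/32 → NEW=0, ERR=1713/32
Target (0,2): original=24, with diffused error = 1713/32

Answer: 1713/32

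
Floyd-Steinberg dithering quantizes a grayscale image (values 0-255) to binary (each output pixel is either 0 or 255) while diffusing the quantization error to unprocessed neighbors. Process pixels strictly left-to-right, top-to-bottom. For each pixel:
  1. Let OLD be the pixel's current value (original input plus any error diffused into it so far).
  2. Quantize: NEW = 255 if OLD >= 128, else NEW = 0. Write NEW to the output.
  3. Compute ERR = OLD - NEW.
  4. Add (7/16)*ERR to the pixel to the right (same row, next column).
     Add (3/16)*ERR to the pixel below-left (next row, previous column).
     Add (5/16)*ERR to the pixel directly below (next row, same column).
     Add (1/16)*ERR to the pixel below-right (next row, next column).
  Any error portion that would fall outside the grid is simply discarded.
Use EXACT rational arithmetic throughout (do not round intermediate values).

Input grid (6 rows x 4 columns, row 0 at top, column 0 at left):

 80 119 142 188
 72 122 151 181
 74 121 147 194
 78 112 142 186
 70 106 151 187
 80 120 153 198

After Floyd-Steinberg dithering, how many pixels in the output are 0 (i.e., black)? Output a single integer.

Answer: 11

Derivation:
(0,0): OLD=80 → NEW=0, ERR=80
(0,1): OLD=154 → NEW=255, ERR=-101
(0,2): OLD=1565/16 → NEW=0, ERR=1565/16
(0,3): OLD=59083/256 → NEW=255, ERR=-6197/256
(1,0): OLD=1249/16 → NEW=0, ERR=1249/16
(1,1): OLD=18935/128 → NEW=255, ERR=-13705/128
(1,2): OLD=507379/4096 → NEW=0, ERR=507379/4096
(1,3): OLD=15318549/65536 → NEW=255, ERR=-1393131/65536
(2,0): OLD=160397/2048 → NEW=0, ERR=160397/2048
(2,1): OLD=9824495/65536 → NEW=255, ERR=-6887185/65536
(2,2): OLD=16915543/131072 → NEW=255, ERR=-16507817/131072
(2,3): OLD=293597587/2097152 → NEW=255, ERR=-241176173/2097152
(3,0): OLD=86790893/1048576 → NEW=0, ERR=86790893/1048576
(3,1): OLD=1621545299/16777216 → NEW=0, ERR=1621545299/16777216
(3,2): OLD=31352301453/268435456 → NEW=0, ERR=31352301453/268435456
(3,3): OLD=830169267291/4294967296 → NEW=255, ERR=-265047393189/4294967296
(4,0): OLD=30598389257/268435456 → NEW=0, ERR=30598389257/268435456
(4,1): OLD=457727127531/2147483648 → NEW=255, ERR=-89881202709/2147483648
(4,2): OLD=11246461682427/68719476736 → NEW=255, ERR=-6277004885253/68719476736
(4,3): OLD=148492037914189/1099511627776 → NEW=255, ERR=-131883427168691/1099511627776
(5,0): OLD=3703071031593/34359738368 → NEW=0, ERR=3703071031593/34359738368
(5,1): OLD=158405570336015/1099511627776 → NEW=255, ERR=-121969894746865/1099511627776
(5,2): OLD=13968521147723/274877906944 → NEW=0, ERR=13968521147723/274877906944
(5,3): OLD=3114522214923109/17592186044416 → NEW=255, ERR=-1371485226402971/17592186044416
Output grid:
  Row 0: .#.#  (2 black, running=2)
  Row 1: .#.#  (2 black, running=4)
  Row 2: .###  (1 black, running=5)
  Row 3: ...#  (3 black, running=8)
  Row 4: .###  (1 black, running=9)
  Row 5: .#.#  (2 black, running=11)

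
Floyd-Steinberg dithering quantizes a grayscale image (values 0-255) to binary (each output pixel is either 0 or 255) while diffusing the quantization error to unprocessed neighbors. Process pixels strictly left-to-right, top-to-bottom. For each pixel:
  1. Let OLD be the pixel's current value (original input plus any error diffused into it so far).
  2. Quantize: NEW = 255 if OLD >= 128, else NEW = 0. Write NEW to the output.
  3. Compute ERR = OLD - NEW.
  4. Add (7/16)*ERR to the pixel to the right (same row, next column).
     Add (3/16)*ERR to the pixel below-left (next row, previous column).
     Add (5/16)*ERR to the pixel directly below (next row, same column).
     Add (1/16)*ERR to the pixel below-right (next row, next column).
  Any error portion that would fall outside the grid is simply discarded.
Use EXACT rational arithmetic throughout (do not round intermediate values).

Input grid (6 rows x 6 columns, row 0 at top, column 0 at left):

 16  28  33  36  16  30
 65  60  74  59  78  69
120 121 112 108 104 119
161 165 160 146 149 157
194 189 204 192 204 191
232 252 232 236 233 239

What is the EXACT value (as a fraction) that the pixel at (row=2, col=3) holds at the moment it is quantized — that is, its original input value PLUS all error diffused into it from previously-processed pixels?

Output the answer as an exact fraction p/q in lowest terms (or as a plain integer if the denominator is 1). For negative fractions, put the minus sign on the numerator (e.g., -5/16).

(0,0): OLD=16 → NEW=0, ERR=16
(0,1): OLD=35 → NEW=0, ERR=35
(0,2): OLD=773/16 → NEW=0, ERR=773/16
(0,3): OLD=14627/256 → NEW=0, ERR=14627/256
(0,4): OLD=167925/4096 → NEW=0, ERR=167925/4096
(0,5): OLD=3141555/65536 → NEW=0, ERR=3141555/65536
(1,0): OLD=1225/16 → NEW=0, ERR=1225/16
(1,1): OLD=14655/128 → NEW=0, ERR=14655/128
(1,2): OLD=622955/4096 → NEW=255, ERR=-421525/4096
(1,3): OLD=696943/16384 → NEW=0, ERR=696943/16384
(1,4): OLD=127906509/1048576 → NEW=0, ERR=127906509/1048576
(1,5): OLD=2347286667/16777216 → NEW=255, ERR=-1930903413/16777216
(2,0): OLD=338725/2048 → NEW=255, ERR=-183515/2048
(2,1): OLD=6754471/65536 → NEW=0, ERR=6754471/65536
(2,2): OLD=146866485/1048576 → NEW=255, ERR=-120520395/1048576
(2,3): OLD=733563725/8388608 → NEW=0, ERR=733563725/8388608
Target (2,3): original=108, with diffused error = 733563725/8388608

Answer: 733563725/8388608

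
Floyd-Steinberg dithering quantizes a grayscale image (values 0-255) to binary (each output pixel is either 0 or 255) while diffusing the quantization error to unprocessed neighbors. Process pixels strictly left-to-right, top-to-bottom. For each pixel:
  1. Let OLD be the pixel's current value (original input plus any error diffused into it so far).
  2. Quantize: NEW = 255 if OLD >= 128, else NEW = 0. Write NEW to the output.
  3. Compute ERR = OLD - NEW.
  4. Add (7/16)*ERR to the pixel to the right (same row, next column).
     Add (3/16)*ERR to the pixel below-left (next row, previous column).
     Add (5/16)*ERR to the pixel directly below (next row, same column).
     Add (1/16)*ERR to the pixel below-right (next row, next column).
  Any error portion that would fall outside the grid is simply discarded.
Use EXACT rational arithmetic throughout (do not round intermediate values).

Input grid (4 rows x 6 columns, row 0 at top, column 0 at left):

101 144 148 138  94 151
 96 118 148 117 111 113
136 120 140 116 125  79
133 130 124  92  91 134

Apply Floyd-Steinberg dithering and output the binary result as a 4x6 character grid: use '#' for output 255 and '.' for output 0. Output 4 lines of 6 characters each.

Answer: .#.#.#
.##.#.
#..#..
.#.#.#

Derivation:
(0,0): OLD=101 → NEW=0, ERR=101
(0,1): OLD=3011/16 → NEW=255, ERR=-1069/16
(0,2): OLD=30405/256 → NEW=0, ERR=30405/256
(0,3): OLD=778083/4096 → NEW=255, ERR=-266397/4096
(0,4): OLD=4295605/65536 → NEW=0, ERR=4295605/65536
(0,5): OLD=188404211/1048576 → NEW=255, ERR=-78982669/1048576
(1,0): OLD=29449/256 → NEW=0, ERR=29449/256
(1,1): OLD=360511/2048 → NEW=255, ERR=-161729/2048
(1,2): OLD=8794667/65536 → NEW=255, ERR=-7917013/65536
(1,3): OLD=16655759/262144 → NEW=0, ERR=16655759/262144
(1,4): OLD=2367134989/16777216 → NEW=255, ERR=-1911055091/16777216
(1,5): OLD=11736882251/268435456 → NEW=0, ERR=11736882251/268435456
(2,0): OLD=5149221/32768 → NEW=255, ERR=-3206619/32768
(2,1): OLD=38847719/1048576 → NEW=0, ERR=38847719/1048576
(2,2): OLD=2104447093/16777216 → NEW=0, ERR=2104447093/16777216
(2,3): OLD=21719782413/134217728 → NEW=255, ERR=-12505738227/134217728
(2,4): OLD=261172313511/4294967296 → NEW=0, ERR=261172313511/4294967296
(2,5): OLD=7706765333505/68719476736 → NEW=0, ERR=7706765333505/68719476736
(3,0): OLD=1834853845/16777216 → NEW=0, ERR=1834853845/16777216
(3,1): OLD=27759978033/134217728 → NEW=255, ERR=-6465542607/134217728
(3,2): OLD=136331175587/1073741824 → NEW=0, ERR=136331175587/1073741824
(3,3): OLD=9460802056169/68719476736 → NEW=255, ERR=-8062664511511/68719476736
(3,4): OLD=40614024828105/549755813888 → NEW=0, ERR=40614024828105/549755813888
(3,5): OLD=1804675308242215/8796093022208 → NEW=255, ERR=-438328412420825/8796093022208
Row 0: .#.#.#
Row 1: .##.#.
Row 2: #..#..
Row 3: .#.#.#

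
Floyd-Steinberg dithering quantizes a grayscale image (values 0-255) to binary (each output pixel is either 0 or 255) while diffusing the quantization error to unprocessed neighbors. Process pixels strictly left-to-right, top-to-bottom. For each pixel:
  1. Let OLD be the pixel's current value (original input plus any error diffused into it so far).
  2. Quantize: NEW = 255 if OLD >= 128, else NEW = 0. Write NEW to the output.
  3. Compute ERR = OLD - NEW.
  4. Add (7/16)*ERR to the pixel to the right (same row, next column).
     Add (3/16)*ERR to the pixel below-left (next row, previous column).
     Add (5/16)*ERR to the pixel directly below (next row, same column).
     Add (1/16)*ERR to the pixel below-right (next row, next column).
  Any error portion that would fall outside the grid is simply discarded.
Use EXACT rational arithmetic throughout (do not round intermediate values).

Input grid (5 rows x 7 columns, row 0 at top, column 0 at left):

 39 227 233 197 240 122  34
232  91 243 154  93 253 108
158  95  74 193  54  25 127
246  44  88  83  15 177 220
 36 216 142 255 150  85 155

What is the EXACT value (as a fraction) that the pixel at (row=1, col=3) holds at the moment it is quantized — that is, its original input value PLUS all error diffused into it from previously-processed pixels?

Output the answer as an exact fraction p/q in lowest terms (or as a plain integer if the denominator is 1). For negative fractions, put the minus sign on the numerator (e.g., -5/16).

(0,0): OLD=39 → NEW=0, ERR=39
(0,1): OLD=3905/16 → NEW=255, ERR=-175/16
(0,2): OLD=58423/256 → NEW=255, ERR=-6857/256
(0,3): OLD=758913/4096 → NEW=255, ERR=-285567/4096
(0,4): OLD=13729671/65536 → NEW=255, ERR=-2982009/65536
(0,5): OLD=107052209/1048576 → NEW=0, ERR=107052209/1048576
(0,6): OLD=1319790807/16777216 → NEW=0, ERR=1319790807/16777216
(1,0): OLD=61987/256 → NEW=255, ERR=-3293/256
(1,1): OLD=162549/2048 → NEW=0, ERR=162549/2048
(1,2): OLD=16750873/65536 → NEW=255, ERR=39193/65536
(1,3): OLD=32052069/262144 → NEW=0, ERR=32052069/262144
Target (1,3): original=154, with diffused error = 32052069/262144

Answer: 32052069/262144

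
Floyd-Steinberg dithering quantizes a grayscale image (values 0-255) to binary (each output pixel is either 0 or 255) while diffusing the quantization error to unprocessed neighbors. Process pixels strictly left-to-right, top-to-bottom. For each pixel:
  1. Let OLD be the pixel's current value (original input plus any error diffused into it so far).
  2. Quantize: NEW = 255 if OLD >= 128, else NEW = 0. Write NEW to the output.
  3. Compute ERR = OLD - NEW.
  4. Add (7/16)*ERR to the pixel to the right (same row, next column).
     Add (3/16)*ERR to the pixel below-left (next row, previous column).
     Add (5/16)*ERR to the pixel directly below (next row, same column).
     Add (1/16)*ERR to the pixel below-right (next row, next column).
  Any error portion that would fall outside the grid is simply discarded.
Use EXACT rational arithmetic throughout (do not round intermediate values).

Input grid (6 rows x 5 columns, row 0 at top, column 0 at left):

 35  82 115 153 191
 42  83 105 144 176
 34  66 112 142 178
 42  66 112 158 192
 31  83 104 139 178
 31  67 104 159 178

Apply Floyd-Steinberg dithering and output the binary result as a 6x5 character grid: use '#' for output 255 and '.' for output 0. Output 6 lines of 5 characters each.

Answer: ..#.#
.#.##
..#.#
...##
.#.#.
..#.#

Derivation:
(0,0): OLD=35 → NEW=0, ERR=35
(0,1): OLD=1557/16 → NEW=0, ERR=1557/16
(0,2): OLD=40339/256 → NEW=255, ERR=-24941/256
(0,3): OLD=452101/4096 → NEW=0, ERR=452101/4096
(0,4): OLD=15682083/65536 → NEW=255, ERR=-1029597/65536
(1,0): OLD=18223/256 → NEW=0, ERR=18223/256
(1,1): OLD=263113/2048 → NEW=255, ERR=-259127/2048
(1,2): OLD=3013117/65536 → NEW=0, ERR=3013117/65536
(1,3): OLD=49695289/262144 → NEW=255, ERR=-17151431/262144
(1,4): OLD=626480011/4194304 → NEW=255, ERR=-443067509/4194304
(2,0): OLD=1065651/32768 → NEW=0, ERR=1065651/32768
(2,1): OLD=56369249/1048576 → NEW=0, ERR=56369249/1048576
(2,2): OLD=2176192099/16777216 → NEW=255, ERR=-2101997981/16777216
(2,3): OLD=13369938809/268435456 → NEW=0, ERR=13369938809/268435456
(2,4): OLD=698749082127/4294967296 → NEW=255, ERR=-396467578353/4294967296
(3,0): OLD=1044254979/16777216 → NEW=0, ERR=1044254979/16777216
(3,1): OLD=11887842119/134217728 → NEW=0, ERR=11887842119/134217728
(3,2): OLD=533846632509/4294967296 → NEW=0, ERR=533846632509/4294967296
(3,3): OLD=1742085579797/8589934592 → NEW=255, ERR=-448347741163/8589934592
(3,4): OLD=19713007136841/137438953472 → NEW=255, ERR=-15333925998519/137438953472
(4,0): OLD=144005718605/2147483648 → NEW=0, ERR=144005718605/2147483648
(4,1): OLD=11490720540749/68719476736 → NEW=255, ERR=-6032746026931/68719476736
(4,2): OLD=110153947077923/1099511627776 → NEW=0, ERR=110153947077923/1099511627776
(4,3): OLD=2698099449332813/17592186044416 → NEW=255, ERR=-1787907991993267/17592186044416
(4,4): OLD=26855261097589915/281474976710656 → NEW=0, ERR=26855261097589915/281474976710656
(5,0): OLD=39027537357063/1099511627776 → NEW=0, ERR=39027537357063/1099511627776
(5,1): OLD=686721156740181/8796093022208 → NEW=0, ERR=686721156740181/8796093022208
(5,2): OLD=40791702579630461/281474976710656 → NEW=255, ERR=-30984416481586819/281474976710656
(5,3): OLD=116228494941514451/1125899906842624 → NEW=0, ERR=116228494941514451/1125899906842624
(5,4): OLD=4442841509742623521/18014398509481984 → NEW=255, ERR=-150830110175282399/18014398509481984
Row 0: ..#.#
Row 1: .#.##
Row 2: ..#.#
Row 3: ...##
Row 4: .#.#.
Row 5: ..#.#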